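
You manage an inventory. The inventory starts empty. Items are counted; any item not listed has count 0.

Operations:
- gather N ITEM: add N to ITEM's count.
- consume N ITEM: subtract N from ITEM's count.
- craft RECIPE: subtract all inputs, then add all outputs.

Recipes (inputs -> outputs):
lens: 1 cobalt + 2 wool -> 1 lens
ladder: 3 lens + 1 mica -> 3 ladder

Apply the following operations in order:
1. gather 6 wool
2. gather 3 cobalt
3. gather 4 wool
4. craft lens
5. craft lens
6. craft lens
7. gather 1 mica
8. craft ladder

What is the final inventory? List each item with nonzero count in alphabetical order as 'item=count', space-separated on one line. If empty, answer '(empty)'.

Answer: ladder=3 wool=4

Derivation:
After 1 (gather 6 wool): wool=6
After 2 (gather 3 cobalt): cobalt=3 wool=6
After 3 (gather 4 wool): cobalt=3 wool=10
After 4 (craft lens): cobalt=2 lens=1 wool=8
After 5 (craft lens): cobalt=1 lens=2 wool=6
After 6 (craft lens): lens=3 wool=4
After 7 (gather 1 mica): lens=3 mica=1 wool=4
After 8 (craft ladder): ladder=3 wool=4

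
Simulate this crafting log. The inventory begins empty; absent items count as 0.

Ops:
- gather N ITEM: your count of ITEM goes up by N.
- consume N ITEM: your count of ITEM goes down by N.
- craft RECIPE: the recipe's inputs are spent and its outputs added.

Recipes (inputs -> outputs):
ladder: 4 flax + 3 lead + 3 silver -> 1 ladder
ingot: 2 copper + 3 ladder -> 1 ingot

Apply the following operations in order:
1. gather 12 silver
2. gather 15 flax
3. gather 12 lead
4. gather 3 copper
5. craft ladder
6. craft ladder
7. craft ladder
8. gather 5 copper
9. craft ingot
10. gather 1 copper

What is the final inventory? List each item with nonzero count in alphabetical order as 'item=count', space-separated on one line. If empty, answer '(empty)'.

After 1 (gather 12 silver): silver=12
After 2 (gather 15 flax): flax=15 silver=12
After 3 (gather 12 lead): flax=15 lead=12 silver=12
After 4 (gather 3 copper): copper=3 flax=15 lead=12 silver=12
After 5 (craft ladder): copper=3 flax=11 ladder=1 lead=9 silver=9
After 6 (craft ladder): copper=3 flax=7 ladder=2 lead=6 silver=6
After 7 (craft ladder): copper=3 flax=3 ladder=3 lead=3 silver=3
After 8 (gather 5 copper): copper=8 flax=3 ladder=3 lead=3 silver=3
After 9 (craft ingot): copper=6 flax=3 ingot=1 lead=3 silver=3
After 10 (gather 1 copper): copper=7 flax=3 ingot=1 lead=3 silver=3

Answer: copper=7 flax=3 ingot=1 lead=3 silver=3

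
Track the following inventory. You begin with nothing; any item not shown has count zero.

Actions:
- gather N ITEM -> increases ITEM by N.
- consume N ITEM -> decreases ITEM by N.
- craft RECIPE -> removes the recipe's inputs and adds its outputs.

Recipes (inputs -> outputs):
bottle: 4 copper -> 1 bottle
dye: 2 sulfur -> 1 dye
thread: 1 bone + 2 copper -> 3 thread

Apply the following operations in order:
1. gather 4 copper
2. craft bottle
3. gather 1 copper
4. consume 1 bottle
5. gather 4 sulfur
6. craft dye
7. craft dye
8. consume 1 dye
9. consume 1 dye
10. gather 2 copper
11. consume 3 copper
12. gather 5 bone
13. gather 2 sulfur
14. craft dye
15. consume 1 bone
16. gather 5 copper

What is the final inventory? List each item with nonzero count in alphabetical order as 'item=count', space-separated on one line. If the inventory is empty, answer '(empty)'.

After 1 (gather 4 copper): copper=4
After 2 (craft bottle): bottle=1
After 3 (gather 1 copper): bottle=1 copper=1
After 4 (consume 1 bottle): copper=1
After 5 (gather 4 sulfur): copper=1 sulfur=4
After 6 (craft dye): copper=1 dye=1 sulfur=2
After 7 (craft dye): copper=1 dye=2
After 8 (consume 1 dye): copper=1 dye=1
After 9 (consume 1 dye): copper=1
After 10 (gather 2 copper): copper=3
After 11 (consume 3 copper): (empty)
After 12 (gather 5 bone): bone=5
After 13 (gather 2 sulfur): bone=5 sulfur=2
After 14 (craft dye): bone=5 dye=1
After 15 (consume 1 bone): bone=4 dye=1
After 16 (gather 5 copper): bone=4 copper=5 dye=1

Answer: bone=4 copper=5 dye=1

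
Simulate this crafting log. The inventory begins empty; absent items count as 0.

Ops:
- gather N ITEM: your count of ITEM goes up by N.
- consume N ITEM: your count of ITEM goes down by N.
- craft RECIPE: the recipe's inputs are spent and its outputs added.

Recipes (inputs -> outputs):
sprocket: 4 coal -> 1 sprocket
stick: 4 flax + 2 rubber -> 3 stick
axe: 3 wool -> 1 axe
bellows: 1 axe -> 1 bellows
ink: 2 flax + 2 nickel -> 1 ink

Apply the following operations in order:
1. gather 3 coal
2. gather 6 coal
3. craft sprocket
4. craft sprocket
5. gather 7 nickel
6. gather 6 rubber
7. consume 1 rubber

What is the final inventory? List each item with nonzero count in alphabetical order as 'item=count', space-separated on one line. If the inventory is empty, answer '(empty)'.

Answer: coal=1 nickel=7 rubber=5 sprocket=2

Derivation:
After 1 (gather 3 coal): coal=3
After 2 (gather 6 coal): coal=9
After 3 (craft sprocket): coal=5 sprocket=1
After 4 (craft sprocket): coal=1 sprocket=2
After 5 (gather 7 nickel): coal=1 nickel=7 sprocket=2
After 6 (gather 6 rubber): coal=1 nickel=7 rubber=6 sprocket=2
After 7 (consume 1 rubber): coal=1 nickel=7 rubber=5 sprocket=2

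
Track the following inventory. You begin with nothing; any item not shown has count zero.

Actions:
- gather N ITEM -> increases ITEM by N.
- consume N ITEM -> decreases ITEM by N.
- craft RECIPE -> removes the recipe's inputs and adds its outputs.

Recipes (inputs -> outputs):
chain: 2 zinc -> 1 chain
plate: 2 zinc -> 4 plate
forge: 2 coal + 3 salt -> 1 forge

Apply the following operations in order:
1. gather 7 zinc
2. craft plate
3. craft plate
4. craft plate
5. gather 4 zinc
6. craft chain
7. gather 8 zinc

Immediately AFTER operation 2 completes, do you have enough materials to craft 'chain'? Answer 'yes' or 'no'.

After 1 (gather 7 zinc): zinc=7
After 2 (craft plate): plate=4 zinc=5

Answer: yes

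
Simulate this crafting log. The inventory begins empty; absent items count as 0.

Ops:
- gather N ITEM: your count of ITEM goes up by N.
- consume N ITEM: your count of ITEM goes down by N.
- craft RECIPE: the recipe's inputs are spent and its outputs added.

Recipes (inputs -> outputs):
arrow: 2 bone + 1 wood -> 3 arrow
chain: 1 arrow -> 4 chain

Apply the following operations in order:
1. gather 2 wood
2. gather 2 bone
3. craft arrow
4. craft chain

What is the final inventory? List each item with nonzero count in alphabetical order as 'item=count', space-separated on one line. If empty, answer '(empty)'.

Answer: arrow=2 chain=4 wood=1

Derivation:
After 1 (gather 2 wood): wood=2
After 2 (gather 2 bone): bone=2 wood=2
After 3 (craft arrow): arrow=3 wood=1
After 4 (craft chain): arrow=2 chain=4 wood=1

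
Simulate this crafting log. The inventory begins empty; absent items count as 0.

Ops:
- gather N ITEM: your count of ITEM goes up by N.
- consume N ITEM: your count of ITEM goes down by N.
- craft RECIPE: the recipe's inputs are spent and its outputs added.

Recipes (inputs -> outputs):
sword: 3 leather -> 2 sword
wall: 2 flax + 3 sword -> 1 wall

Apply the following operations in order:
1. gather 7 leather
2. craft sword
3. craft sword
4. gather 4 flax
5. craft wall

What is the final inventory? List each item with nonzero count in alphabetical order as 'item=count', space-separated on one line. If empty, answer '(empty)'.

Answer: flax=2 leather=1 sword=1 wall=1

Derivation:
After 1 (gather 7 leather): leather=7
After 2 (craft sword): leather=4 sword=2
After 3 (craft sword): leather=1 sword=4
After 4 (gather 4 flax): flax=4 leather=1 sword=4
After 5 (craft wall): flax=2 leather=1 sword=1 wall=1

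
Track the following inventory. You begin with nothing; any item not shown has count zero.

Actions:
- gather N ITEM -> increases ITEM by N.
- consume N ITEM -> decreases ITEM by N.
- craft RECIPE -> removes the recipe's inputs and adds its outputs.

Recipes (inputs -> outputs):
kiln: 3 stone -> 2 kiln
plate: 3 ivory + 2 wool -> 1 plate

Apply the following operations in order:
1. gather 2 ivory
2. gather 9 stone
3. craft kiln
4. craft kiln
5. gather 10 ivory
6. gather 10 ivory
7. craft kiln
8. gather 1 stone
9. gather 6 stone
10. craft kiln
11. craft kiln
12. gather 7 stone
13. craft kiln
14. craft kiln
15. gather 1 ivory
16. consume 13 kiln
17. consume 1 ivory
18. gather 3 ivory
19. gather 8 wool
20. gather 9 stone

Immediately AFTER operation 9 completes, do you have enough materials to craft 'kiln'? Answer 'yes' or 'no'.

Answer: yes

Derivation:
After 1 (gather 2 ivory): ivory=2
After 2 (gather 9 stone): ivory=2 stone=9
After 3 (craft kiln): ivory=2 kiln=2 stone=6
After 4 (craft kiln): ivory=2 kiln=4 stone=3
After 5 (gather 10 ivory): ivory=12 kiln=4 stone=3
After 6 (gather 10 ivory): ivory=22 kiln=4 stone=3
After 7 (craft kiln): ivory=22 kiln=6
After 8 (gather 1 stone): ivory=22 kiln=6 stone=1
After 9 (gather 6 stone): ivory=22 kiln=6 stone=7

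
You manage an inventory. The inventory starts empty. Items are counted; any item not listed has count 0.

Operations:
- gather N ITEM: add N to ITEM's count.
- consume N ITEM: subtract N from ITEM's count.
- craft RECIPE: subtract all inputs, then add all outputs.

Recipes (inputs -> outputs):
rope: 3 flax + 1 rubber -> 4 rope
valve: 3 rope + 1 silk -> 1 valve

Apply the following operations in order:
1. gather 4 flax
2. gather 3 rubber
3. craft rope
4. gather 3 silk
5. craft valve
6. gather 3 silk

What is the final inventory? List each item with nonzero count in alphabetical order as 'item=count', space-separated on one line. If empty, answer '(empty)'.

Answer: flax=1 rope=1 rubber=2 silk=5 valve=1

Derivation:
After 1 (gather 4 flax): flax=4
After 2 (gather 3 rubber): flax=4 rubber=3
After 3 (craft rope): flax=1 rope=4 rubber=2
After 4 (gather 3 silk): flax=1 rope=4 rubber=2 silk=3
After 5 (craft valve): flax=1 rope=1 rubber=2 silk=2 valve=1
After 6 (gather 3 silk): flax=1 rope=1 rubber=2 silk=5 valve=1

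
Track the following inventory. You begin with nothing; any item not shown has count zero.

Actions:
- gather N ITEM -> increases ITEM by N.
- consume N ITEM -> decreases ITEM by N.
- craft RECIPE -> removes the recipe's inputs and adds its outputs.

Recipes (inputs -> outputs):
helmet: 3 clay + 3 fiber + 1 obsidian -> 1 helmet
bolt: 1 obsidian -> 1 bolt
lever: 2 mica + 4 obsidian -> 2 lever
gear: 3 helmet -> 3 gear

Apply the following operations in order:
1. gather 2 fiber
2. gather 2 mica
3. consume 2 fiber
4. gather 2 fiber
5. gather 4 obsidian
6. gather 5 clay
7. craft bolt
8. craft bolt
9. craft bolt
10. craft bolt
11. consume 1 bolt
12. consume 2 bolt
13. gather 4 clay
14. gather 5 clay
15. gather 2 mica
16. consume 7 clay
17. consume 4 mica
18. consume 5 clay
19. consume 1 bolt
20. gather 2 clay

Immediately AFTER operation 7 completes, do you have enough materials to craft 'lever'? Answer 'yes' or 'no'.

Answer: no

Derivation:
After 1 (gather 2 fiber): fiber=2
After 2 (gather 2 mica): fiber=2 mica=2
After 3 (consume 2 fiber): mica=2
After 4 (gather 2 fiber): fiber=2 mica=2
After 5 (gather 4 obsidian): fiber=2 mica=2 obsidian=4
After 6 (gather 5 clay): clay=5 fiber=2 mica=2 obsidian=4
After 7 (craft bolt): bolt=1 clay=5 fiber=2 mica=2 obsidian=3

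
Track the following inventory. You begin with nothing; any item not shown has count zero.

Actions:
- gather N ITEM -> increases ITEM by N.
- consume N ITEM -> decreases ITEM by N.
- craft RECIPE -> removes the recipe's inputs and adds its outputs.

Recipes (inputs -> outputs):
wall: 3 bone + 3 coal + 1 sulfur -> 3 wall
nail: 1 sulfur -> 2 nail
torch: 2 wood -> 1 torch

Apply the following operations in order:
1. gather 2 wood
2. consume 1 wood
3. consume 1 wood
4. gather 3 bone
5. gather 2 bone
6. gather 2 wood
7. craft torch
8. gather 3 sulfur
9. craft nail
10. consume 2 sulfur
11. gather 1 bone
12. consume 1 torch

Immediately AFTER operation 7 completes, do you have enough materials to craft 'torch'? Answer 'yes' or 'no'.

After 1 (gather 2 wood): wood=2
After 2 (consume 1 wood): wood=1
After 3 (consume 1 wood): (empty)
After 4 (gather 3 bone): bone=3
After 5 (gather 2 bone): bone=5
After 6 (gather 2 wood): bone=5 wood=2
After 7 (craft torch): bone=5 torch=1

Answer: no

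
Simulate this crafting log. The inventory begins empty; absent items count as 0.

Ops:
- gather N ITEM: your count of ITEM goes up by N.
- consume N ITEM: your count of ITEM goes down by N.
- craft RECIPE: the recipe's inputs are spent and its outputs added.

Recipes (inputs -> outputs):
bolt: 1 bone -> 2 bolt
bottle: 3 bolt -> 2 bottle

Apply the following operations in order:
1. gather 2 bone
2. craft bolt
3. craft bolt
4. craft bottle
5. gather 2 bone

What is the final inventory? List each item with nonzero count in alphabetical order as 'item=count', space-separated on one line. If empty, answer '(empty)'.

Answer: bolt=1 bone=2 bottle=2

Derivation:
After 1 (gather 2 bone): bone=2
After 2 (craft bolt): bolt=2 bone=1
After 3 (craft bolt): bolt=4
After 4 (craft bottle): bolt=1 bottle=2
After 5 (gather 2 bone): bolt=1 bone=2 bottle=2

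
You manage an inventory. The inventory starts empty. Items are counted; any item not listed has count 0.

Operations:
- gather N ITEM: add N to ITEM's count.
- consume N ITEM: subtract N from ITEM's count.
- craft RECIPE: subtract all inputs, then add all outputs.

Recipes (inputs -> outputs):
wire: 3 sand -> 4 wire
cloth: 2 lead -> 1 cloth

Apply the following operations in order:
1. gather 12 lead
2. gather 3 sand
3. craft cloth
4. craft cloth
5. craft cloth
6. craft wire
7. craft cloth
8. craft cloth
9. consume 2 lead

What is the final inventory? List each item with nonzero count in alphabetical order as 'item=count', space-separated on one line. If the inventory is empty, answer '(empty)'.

Answer: cloth=5 wire=4

Derivation:
After 1 (gather 12 lead): lead=12
After 2 (gather 3 sand): lead=12 sand=3
After 3 (craft cloth): cloth=1 lead=10 sand=3
After 4 (craft cloth): cloth=2 lead=8 sand=3
After 5 (craft cloth): cloth=3 lead=6 sand=3
After 6 (craft wire): cloth=3 lead=6 wire=4
After 7 (craft cloth): cloth=4 lead=4 wire=4
After 8 (craft cloth): cloth=5 lead=2 wire=4
After 9 (consume 2 lead): cloth=5 wire=4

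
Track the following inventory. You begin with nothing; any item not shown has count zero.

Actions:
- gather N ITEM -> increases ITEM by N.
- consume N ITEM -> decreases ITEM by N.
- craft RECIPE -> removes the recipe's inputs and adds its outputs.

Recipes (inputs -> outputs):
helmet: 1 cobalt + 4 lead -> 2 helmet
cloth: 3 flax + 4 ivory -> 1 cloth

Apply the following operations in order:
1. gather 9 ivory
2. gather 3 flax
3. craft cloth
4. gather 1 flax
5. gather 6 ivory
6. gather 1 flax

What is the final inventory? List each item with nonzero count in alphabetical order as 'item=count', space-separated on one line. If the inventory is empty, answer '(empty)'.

Answer: cloth=1 flax=2 ivory=11

Derivation:
After 1 (gather 9 ivory): ivory=9
After 2 (gather 3 flax): flax=3 ivory=9
After 3 (craft cloth): cloth=1 ivory=5
After 4 (gather 1 flax): cloth=1 flax=1 ivory=5
After 5 (gather 6 ivory): cloth=1 flax=1 ivory=11
After 6 (gather 1 flax): cloth=1 flax=2 ivory=11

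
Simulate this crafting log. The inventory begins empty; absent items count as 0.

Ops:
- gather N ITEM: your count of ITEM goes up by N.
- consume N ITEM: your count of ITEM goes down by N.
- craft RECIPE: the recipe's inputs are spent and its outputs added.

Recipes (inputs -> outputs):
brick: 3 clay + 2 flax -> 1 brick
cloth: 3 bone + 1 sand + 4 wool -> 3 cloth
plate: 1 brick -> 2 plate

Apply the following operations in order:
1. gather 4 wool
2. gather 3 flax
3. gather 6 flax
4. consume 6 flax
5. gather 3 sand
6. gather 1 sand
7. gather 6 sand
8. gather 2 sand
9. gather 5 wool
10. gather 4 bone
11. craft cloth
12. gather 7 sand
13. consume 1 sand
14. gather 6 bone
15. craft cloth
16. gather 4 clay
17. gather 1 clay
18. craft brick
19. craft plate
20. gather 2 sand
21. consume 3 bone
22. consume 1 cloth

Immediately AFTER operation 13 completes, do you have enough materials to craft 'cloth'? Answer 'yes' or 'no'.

Answer: no

Derivation:
After 1 (gather 4 wool): wool=4
After 2 (gather 3 flax): flax=3 wool=4
After 3 (gather 6 flax): flax=9 wool=4
After 4 (consume 6 flax): flax=3 wool=4
After 5 (gather 3 sand): flax=3 sand=3 wool=4
After 6 (gather 1 sand): flax=3 sand=4 wool=4
After 7 (gather 6 sand): flax=3 sand=10 wool=4
After 8 (gather 2 sand): flax=3 sand=12 wool=4
After 9 (gather 5 wool): flax=3 sand=12 wool=9
After 10 (gather 4 bone): bone=4 flax=3 sand=12 wool=9
After 11 (craft cloth): bone=1 cloth=3 flax=3 sand=11 wool=5
After 12 (gather 7 sand): bone=1 cloth=3 flax=3 sand=18 wool=5
After 13 (consume 1 sand): bone=1 cloth=3 flax=3 sand=17 wool=5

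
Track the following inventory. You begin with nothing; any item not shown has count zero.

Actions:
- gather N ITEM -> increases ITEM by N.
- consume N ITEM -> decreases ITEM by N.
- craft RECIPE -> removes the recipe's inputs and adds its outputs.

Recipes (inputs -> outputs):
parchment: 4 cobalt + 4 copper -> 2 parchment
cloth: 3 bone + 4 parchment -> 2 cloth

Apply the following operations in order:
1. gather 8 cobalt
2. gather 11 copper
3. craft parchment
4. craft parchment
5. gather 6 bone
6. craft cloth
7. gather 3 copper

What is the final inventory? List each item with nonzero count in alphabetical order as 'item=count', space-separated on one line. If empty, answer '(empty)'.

Answer: bone=3 cloth=2 copper=6

Derivation:
After 1 (gather 8 cobalt): cobalt=8
After 2 (gather 11 copper): cobalt=8 copper=11
After 3 (craft parchment): cobalt=4 copper=7 parchment=2
After 4 (craft parchment): copper=3 parchment=4
After 5 (gather 6 bone): bone=6 copper=3 parchment=4
After 6 (craft cloth): bone=3 cloth=2 copper=3
After 7 (gather 3 copper): bone=3 cloth=2 copper=6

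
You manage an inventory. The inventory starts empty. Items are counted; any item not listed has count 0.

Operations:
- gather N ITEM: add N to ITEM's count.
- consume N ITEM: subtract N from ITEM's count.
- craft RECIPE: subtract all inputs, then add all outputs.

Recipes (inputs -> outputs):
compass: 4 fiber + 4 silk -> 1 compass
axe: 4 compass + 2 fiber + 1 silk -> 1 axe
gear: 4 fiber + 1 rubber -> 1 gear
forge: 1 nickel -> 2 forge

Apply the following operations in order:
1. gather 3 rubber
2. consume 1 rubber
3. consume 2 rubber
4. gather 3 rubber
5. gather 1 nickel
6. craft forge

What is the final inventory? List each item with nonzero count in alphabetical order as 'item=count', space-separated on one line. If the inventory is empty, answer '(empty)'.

After 1 (gather 3 rubber): rubber=3
After 2 (consume 1 rubber): rubber=2
After 3 (consume 2 rubber): (empty)
After 4 (gather 3 rubber): rubber=3
After 5 (gather 1 nickel): nickel=1 rubber=3
After 6 (craft forge): forge=2 rubber=3

Answer: forge=2 rubber=3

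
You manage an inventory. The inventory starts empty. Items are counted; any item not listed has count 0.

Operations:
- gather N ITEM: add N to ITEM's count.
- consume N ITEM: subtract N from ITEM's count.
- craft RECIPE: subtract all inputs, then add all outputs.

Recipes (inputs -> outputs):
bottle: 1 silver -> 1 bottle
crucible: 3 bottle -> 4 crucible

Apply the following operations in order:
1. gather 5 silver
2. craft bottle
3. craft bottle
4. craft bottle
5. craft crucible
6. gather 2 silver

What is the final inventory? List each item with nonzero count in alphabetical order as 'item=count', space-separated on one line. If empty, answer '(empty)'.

Answer: crucible=4 silver=4

Derivation:
After 1 (gather 5 silver): silver=5
After 2 (craft bottle): bottle=1 silver=4
After 3 (craft bottle): bottle=2 silver=3
After 4 (craft bottle): bottle=3 silver=2
After 5 (craft crucible): crucible=4 silver=2
After 6 (gather 2 silver): crucible=4 silver=4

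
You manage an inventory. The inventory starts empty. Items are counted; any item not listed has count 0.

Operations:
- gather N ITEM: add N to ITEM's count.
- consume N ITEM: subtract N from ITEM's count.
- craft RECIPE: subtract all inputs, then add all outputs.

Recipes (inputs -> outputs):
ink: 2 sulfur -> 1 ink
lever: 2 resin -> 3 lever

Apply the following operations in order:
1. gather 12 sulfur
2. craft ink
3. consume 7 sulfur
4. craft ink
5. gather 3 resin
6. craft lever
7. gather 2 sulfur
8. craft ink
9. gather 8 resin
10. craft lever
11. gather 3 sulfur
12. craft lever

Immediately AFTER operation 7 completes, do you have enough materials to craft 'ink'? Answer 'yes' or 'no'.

Answer: yes

Derivation:
After 1 (gather 12 sulfur): sulfur=12
After 2 (craft ink): ink=1 sulfur=10
After 3 (consume 7 sulfur): ink=1 sulfur=3
After 4 (craft ink): ink=2 sulfur=1
After 5 (gather 3 resin): ink=2 resin=3 sulfur=1
After 6 (craft lever): ink=2 lever=3 resin=1 sulfur=1
After 7 (gather 2 sulfur): ink=2 lever=3 resin=1 sulfur=3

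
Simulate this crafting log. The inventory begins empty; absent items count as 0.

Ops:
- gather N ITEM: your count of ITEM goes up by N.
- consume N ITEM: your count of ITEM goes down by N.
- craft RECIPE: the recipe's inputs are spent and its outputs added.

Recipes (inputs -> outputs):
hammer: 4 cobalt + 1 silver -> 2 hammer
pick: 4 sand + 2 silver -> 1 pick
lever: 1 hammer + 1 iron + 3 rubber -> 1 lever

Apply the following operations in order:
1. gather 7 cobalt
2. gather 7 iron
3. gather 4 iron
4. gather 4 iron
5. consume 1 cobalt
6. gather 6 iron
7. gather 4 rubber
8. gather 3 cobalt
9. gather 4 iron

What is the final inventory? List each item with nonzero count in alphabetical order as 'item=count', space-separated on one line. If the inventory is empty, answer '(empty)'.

Answer: cobalt=9 iron=25 rubber=4

Derivation:
After 1 (gather 7 cobalt): cobalt=7
After 2 (gather 7 iron): cobalt=7 iron=7
After 3 (gather 4 iron): cobalt=7 iron=11
After 4 (gather 4 iron): cobalt=7 iron=15
After 5 (consume 1 cobalt): cobalt=6 iron=15
After 6 (gather 6 iron): cobalt=6 iron=21
After 7 (gather 4 rubber): cobalt=6 iron=21 rubber=4
After 8 (gather 3 cobalt): cobalt=9 iron=21 rubber=4
After 9 (gather 4 iron): cobalt=9 iron=25 rubber=4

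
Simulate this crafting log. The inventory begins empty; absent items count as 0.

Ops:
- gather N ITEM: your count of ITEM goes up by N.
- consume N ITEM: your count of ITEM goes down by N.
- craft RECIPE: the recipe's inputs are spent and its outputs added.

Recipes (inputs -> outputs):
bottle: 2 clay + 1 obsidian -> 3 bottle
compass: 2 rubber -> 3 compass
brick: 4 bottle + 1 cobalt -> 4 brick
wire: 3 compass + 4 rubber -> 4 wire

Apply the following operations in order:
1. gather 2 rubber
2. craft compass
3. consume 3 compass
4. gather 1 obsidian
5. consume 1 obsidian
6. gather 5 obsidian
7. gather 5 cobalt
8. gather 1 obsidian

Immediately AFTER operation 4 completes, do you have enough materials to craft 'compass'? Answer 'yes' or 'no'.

Answer: no

Derivation:
After 1 (gather 2 rubber): rubber=2
After 2 (craft compass): compass=3
After 3 (consume 3 compass): (empty)
After 4 (gather 1 obsidian): obsidian=1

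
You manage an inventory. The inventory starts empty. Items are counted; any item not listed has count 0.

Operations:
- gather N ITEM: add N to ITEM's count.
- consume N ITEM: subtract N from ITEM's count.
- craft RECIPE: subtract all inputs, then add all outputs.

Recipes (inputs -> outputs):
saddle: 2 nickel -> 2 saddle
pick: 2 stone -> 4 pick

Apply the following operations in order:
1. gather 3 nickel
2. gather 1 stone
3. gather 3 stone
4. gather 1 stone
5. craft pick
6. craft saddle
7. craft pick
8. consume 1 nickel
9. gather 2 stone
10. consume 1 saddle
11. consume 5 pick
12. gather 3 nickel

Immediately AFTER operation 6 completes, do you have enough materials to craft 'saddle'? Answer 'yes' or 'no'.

After 1 (gather 3 nickel): nickel=3
After 2 (gather 1 stone): nickel=3 stone=1
After 3 (gather 3 stone): nickel=3 stone=4
After 4 (gather 1 stone): nickel=3 stone=5
After 5 (craft pick): nickel=3 pick=4 stone=3
After 6 (craft saddle): nickel=1 pick=4 saddle=2 stone=3

Answer: no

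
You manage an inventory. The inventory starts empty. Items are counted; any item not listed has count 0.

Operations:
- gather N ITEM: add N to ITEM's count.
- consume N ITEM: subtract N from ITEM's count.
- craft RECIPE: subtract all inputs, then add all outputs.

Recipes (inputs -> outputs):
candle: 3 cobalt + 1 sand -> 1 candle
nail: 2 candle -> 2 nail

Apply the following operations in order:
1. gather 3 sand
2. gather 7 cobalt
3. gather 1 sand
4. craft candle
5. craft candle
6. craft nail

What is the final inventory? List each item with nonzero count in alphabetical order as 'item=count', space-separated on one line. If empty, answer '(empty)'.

Answer: cobalt=1 nail=2 sand=2

Derivation:
After 1 (gather 3 sand): sand=3
After 2 (gather 7 cobalt): cobalt=7 sand=3
After 3 (gather 1 sand): cobalt=7 sand=4
After 4 (craft candle): candle=1 cobalt=4 sand=3
After 5 (craft candle): candle=2 cobalt=1 sand=2
After 6 (craft nail): cobalt=1 nail=2 sand=2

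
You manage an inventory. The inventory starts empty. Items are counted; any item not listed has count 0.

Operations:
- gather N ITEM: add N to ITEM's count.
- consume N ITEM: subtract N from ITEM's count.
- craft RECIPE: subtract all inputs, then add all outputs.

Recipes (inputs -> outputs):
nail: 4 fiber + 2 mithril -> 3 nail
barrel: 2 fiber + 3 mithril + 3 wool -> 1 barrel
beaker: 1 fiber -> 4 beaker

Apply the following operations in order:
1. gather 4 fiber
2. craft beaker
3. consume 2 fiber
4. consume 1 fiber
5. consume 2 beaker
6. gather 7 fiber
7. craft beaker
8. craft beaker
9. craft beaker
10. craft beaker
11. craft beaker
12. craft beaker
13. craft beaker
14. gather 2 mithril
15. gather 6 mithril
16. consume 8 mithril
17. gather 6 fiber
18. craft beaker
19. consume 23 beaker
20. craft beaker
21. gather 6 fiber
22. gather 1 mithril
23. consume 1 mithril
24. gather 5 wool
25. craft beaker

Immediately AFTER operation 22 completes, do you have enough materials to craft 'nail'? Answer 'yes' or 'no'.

After 1 (gather 4 fiber): fiber=4
After 2 (craft beaker): beaker=4 fiber=3
After 3 (consume 2 fiber): beaker=4 fiber=1
After 4 (consume 1 fiber): beaker=4
After 5 (consume 2 beaker): beaker=2
After 6 (gather 7 fiber): beaker=2 fiber=7
After 7 (craft beaker): beaker=6 fiber=6
After 8 (craft beaker): beaker=10 fiber=5
After 9 (craft beaker): beaker=14 fiber=4
After 10 (craft beaker): beaker=18 fiber=3
After 11 (craft beaker): beaker=22 fiber=2
After 12 (craft beaker): beaker=26 fiber=1
After 13 (craft beaker): beaker=30
After 14 (gather 2 mithril): beaker=30 mithril=2
After 15 (gather 6 mithril): beaker=30 mithril=8
After 16 (consume 8 mithril): beaker=30
After 17 (gather 6 fiber): beaker=30 fiber=6
After 18 (craft beaker): beaker=34 fiber=5
After 19 (consume 23 beaker): beaker=11 fiber=5
After 20 (craft beaker): beaker=15 fiber=4
After 21 (gather 6 fiber): beaker=15 fiber=10
After 22 (gather 1 mithril): beaker=15 fiber=10 mithril=1

Answer: no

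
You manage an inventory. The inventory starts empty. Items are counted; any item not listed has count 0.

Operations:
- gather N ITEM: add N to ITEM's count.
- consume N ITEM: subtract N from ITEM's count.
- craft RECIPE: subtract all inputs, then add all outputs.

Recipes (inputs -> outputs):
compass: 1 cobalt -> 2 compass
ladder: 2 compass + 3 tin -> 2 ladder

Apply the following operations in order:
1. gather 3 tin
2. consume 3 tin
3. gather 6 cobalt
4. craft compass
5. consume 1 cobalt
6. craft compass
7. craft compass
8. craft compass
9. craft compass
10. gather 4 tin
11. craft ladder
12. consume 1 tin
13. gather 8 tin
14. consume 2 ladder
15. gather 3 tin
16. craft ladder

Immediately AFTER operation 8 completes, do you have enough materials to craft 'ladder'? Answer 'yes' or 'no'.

After 1 (gather 3 tin): tin=3
After 2 (consume 3 tin): (empty)
After 3 (gather 6 cobalt): cobalt=6
After 4 (craft compass): cobalt=5 compass=2
After 5 (consume 1 cobalt): cobalt=4 compass=2
After 6 (craft compass): cobalt=3 compass=4
After 7 (craft compass): cobalt=2 compass=6
After 8 (craft compass): cobalt=1 compass=8

Answer: no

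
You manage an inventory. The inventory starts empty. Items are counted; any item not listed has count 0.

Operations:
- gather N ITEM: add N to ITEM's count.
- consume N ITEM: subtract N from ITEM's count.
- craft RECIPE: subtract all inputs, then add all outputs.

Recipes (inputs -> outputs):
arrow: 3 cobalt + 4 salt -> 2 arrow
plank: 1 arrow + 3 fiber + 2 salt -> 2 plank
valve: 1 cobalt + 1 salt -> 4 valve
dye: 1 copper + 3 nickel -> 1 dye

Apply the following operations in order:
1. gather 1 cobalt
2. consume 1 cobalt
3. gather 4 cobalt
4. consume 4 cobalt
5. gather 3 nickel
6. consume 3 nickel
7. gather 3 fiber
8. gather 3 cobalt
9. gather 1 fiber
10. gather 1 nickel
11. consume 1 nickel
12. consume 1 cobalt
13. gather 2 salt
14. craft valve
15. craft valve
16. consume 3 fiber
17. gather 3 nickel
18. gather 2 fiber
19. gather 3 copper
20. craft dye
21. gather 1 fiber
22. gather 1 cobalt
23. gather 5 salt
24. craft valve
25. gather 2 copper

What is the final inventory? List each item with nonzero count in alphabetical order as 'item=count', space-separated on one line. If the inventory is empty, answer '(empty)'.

After 1 (gather 1 cobalt): cobalt=1
After 2 (consume 1 cobalt): (empty)
After 3 (gather 4 cobalt): cobalt=4
After 4 (consume 4 cobalt): (empty)
After 5 (gather 3 nickel): nickel=3
After 6 (consume 3 nickel): (empty)
After 7 (gather 3 fiber): fiber=3
After 8 (gather 3 cobalt): cobalt=3 fiber=3
After 9 (gather 1 fiber): cobalt=3 fiber=4
After 10 (gather 1 nickel): cobalt=3 fiber=4 nickel=1
After 11 (consume 1 nickel): cobalt=3 fiber=4
After 12 (consume 1 cobalt): cobalt=2 fiber=4
After 13 (gather 2 salt): cobalt=2 fiber=4 salt=2
After 14 (craft valve): cobalt=1 fiber=4 salt=1 valve=4
After 15 (craft valve): fiber=4 valve=8
After 16 (consume 3 fiber): fiber=1 valve=8
After 17 (gather 3 nickel): fiber=1 nickel=3 valve=8
After 18 (gather 2 fiber): fiber=3 nickel=3 valve=8
After 19 (gather 3 copper): copper=3 fiber=3 nickel=3 valve=8
After 20 (craft dye): copper=2 dye=1 fiber=3 valve=8
After 21 (gather 1 fiber): copper=2 dye=1 fiber=4 valve=8
After 22 (gather 1 cobalt): cobalt=1 copper=2 dye=1 fiber=4 valve=8
After 23 (gather 5 salt): cobalt=1 copper=2 dye=1 fiber=4 salt=5 valve=8
After 24 (craft valve): copper=2 dye=1 fiber=4 salt=4 valve=12
After 25 (gather 2 copper): copper=4 dye=1 fiber=4 salt=4 valve=12

Answer: copper=4 dye=1 fiber=4 salt=4 valve=12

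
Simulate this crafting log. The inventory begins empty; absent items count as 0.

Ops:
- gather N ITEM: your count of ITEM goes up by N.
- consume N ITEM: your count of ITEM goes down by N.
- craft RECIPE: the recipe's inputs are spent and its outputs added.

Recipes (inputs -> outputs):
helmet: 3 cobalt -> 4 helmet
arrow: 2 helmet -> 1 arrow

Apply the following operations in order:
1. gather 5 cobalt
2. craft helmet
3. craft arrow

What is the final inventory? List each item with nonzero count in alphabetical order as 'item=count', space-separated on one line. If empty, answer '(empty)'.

After 1 (gather 5 cobalt): cobalt=5
After 2 (craft helmet): cobalt=2 helmet=4
After 3 (craft arrow): arrow=1 cobalt=2 helmet=2

Answer: arrow=1 cobalt=2 helmet=2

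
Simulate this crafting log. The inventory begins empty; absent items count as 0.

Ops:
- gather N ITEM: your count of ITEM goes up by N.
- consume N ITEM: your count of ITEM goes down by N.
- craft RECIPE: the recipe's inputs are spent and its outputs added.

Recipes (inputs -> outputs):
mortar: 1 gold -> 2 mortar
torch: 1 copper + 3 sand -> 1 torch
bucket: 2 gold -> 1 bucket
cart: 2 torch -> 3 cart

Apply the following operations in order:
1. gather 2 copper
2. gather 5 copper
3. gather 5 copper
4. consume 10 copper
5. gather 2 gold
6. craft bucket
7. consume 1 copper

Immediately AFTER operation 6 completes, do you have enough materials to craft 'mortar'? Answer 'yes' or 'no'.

After 1 (gather 2 copper): copper=2
After 2 (gather 5 copper): copper=7
After 3 (gather 5 copper): copper=12
After 4 (consume 10 copper): copper=2
After 5 (gather 2 gold): copper=2 gold=2
After 6 (craft bucket): bucket=1 copper=2

Answer: no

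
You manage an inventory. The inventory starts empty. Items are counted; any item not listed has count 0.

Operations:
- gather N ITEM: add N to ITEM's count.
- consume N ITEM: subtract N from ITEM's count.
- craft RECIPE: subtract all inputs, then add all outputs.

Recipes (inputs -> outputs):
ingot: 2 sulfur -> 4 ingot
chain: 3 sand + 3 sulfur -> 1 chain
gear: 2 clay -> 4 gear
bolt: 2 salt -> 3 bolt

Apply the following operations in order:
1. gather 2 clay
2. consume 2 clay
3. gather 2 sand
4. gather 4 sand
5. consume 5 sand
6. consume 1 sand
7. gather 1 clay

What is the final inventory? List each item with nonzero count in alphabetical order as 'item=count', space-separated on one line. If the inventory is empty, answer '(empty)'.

Answer: clay=1

Derivation:
After 1 (gather 2 clay): clay=2
After 2 (consume 2 clay): (empty)
After 3 (gather 2 sand): sand=2
After 4 (gather 4 sand): sand=6
After 5 (consume 5 sand): sand=1
After 6 (consume 1 sand): (empty)
After 7 (gather 1 clay): clay=1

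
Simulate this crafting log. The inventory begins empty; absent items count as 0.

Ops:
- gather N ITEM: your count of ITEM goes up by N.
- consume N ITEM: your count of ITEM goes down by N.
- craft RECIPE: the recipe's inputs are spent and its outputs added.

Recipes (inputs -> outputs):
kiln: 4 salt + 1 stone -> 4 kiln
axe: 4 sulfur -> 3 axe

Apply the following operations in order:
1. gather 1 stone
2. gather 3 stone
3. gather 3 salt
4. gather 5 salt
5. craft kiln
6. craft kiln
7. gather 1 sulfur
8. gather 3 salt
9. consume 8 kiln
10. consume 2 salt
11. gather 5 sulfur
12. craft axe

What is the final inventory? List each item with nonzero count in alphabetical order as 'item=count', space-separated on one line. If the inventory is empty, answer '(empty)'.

Answer: axe=3 salt=1 stone=2 sulfur=2

Derivation:
After 1 (gather 1 stone): stone=1
After 2 (gather 3 stone): stone=4
After 3 (gather 3 salt): salt=3 stone=4
After 4 (gather 5 salt): salt=8 stone=4
After 5 (craft kiln): kiln=4 salt=4 stone=3
After 6 (craft kiln): kiln=8 stone=2
After 7 (gather 1 sulfur): kiln=8 stone=2 sulfur=1
After 8 (gather 3 salt): kiln=8 salt=3 stone=2 sulfur=1
After 9 (consume 8 kiln): salt=3 stone=2 sulfur=1
After 10 (consume 2 salt): salt=1 stone=2 sulfur=1
After 11 (gather 5 sulfur): salt=1 stone=2 sulfur=6
After 12 (craft axe): axe=3 salt=1 stone=2 sulfur=2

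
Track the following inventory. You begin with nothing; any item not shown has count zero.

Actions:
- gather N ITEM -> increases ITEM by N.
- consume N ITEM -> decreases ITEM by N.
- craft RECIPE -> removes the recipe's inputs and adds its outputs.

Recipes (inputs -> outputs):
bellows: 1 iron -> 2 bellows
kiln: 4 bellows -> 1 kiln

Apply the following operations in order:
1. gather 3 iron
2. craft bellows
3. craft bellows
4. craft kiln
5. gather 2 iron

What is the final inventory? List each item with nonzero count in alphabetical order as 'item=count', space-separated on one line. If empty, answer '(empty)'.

After 1 (gather 3 iron): iron=3
After 2 (craft bellows): bellows=2 iron=2
After 3 (craft bellows): bellows=4 iron=1
After 4 (craft kiln): iron=1 kiln=1
After 5 (gather 2 iron): iron=3 kiln=1

Answer: iron=3 kiln=1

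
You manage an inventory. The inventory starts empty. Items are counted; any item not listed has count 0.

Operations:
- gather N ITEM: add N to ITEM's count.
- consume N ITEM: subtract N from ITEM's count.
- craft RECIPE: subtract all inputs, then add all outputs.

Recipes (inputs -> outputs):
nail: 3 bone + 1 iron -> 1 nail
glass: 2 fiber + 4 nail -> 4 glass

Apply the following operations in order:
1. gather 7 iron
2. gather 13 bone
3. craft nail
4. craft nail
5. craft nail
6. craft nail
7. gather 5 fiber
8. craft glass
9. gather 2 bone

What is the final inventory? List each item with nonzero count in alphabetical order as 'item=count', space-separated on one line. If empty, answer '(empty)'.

Answer: bone=3 fiber=3 glass=4 iron=3

Derivation:
After 1 (gather 7 iron): iron=7
After 2 (gather 13 bone): bone=13 iron=7
After 3 (craft nail): bone=10 iron=6 nail=1
After 4 (craft nail): bone=7 iron=5 nail=2
After 5 (craft nail): bone=4 iron=4 nail=3
After 6 (craft nail): bone=1 iron=3 nail=4
After 7 (gather 5 fiber): bone=1 fiber=5 iron=3 nail=4
After 8 (craft glass): bone=1 fiber=3 glass=4 iron=3
After 9 (gather 2 bone): bone=3 fiber=3 glass=4 iron=3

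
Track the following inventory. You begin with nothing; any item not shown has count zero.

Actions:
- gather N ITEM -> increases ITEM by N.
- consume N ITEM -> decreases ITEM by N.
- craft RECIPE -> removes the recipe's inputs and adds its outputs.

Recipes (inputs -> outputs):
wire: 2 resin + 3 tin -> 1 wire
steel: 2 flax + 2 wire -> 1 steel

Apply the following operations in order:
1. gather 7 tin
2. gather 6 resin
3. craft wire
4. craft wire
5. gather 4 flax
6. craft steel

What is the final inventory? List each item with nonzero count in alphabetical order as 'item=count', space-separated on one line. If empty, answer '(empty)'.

Answer: flax=2 resin=2 steel=1 tin=1

Derivation:
After 1 (gather 7 tin): tin=7
After 2 (gather 6 resin): resin=6 tin=7
After 3 (craft wire): resin=4 tin=4 wire=1
After 4 (craft wire): resin=2 tin=1 wire=2
After 5 (gather 4 flax): flax=4 resin=2 tin=1 wire=2
After 6 (craft steel): flax=2 resin=2 steel=1 tin=1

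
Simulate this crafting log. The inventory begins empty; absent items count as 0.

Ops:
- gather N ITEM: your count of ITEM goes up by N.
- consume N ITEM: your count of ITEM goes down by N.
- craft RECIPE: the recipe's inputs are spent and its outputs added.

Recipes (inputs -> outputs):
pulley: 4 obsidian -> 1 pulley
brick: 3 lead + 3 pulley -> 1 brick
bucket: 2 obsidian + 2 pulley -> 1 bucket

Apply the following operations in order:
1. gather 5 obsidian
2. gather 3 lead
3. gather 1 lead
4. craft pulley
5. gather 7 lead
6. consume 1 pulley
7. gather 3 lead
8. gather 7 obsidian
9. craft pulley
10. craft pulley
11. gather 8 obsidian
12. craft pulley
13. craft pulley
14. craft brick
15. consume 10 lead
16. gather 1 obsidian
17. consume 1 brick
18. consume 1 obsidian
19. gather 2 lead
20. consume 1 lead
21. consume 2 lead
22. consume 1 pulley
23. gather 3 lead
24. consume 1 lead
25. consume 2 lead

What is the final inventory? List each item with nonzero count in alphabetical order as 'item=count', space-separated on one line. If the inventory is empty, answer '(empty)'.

After 1 (gather 5 obsidian): obsidian=5
After 2 (gather 3 lead): lead=3 obsidian=5
After 3 (gather 1 lead): lead=4 obsidian=5
After 4 (craft pulley): lead=4 obsidian=1 pulley=1
After 5 (gather 7 lead): lead=11 obsidian=1 pulley=1
After 6 (consume 1 pulley): lead=11 obsidian=1
After 7 (gather 3 lead): lead=14 obsidian=1
After 8 (gather 7 obsidian): lead=14 obsidian=8
After 9 (craft pulley): lead=14 obsidian=4 pulley=1
After 10 (craft pulley): lead=14 pulley=2
After 11 (gather 8 obsidian): lead=14 obsidian=8 pulley=2
After 12 (craft pulley): lead=14 obsidian=4 pulley=3
After 13 (craft pulley): lead=14 pulley=4
After 14 (craft brick): brick=1 lead=11 pulley=1
After 15 (consume 10 lead): brick=1 lead=1 pulley=1
After 16 (gather 1 obsidian): brick=1 lead=1 obsidian=1 pulley=1
After 17 (consume 1 brick): lead=1 obsidian=1 pulley=1
After 18 (consume 1 obsidian): lead=1 pulley=1
After 19 (gather 2 lead): lead=3 pulley=1
After 20 (consume 1 lead): lead=2 pulley=1
After 21 (consume 2 lead): pulley=1
After 22 (consume 1 pulley): (empty)
After 23 (gather 3 lead): lead=3
After 24 (consume 1 lead): lead=2
After 25 (consume 2 lead): (empty)

Answer: (empty)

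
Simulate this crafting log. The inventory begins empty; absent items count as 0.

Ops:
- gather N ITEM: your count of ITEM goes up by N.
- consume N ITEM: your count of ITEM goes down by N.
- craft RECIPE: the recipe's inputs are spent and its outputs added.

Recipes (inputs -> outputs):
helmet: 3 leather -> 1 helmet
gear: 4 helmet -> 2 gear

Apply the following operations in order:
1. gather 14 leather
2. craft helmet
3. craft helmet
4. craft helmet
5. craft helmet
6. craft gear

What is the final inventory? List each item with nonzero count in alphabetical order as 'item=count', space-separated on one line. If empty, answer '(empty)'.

Answer: gear=2 leather=2

Derivation:
After 1 (gather 14 leather): leather=14
After 2 (craft helmet): helmet=1 leather=11
After 3 (craft helmet): helmet=2 leather=8
After 4 (craft helmet): helmet=3 leather=5
After 5 (craft helmet): helmet=4 leather=2
After 6 (craft gear): gear=2 leather=2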